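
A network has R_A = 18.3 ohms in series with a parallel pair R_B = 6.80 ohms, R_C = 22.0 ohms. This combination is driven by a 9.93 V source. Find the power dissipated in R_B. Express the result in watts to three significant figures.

Collapse R_B‖R_C to a single equivalent, reducing the network to two series elements.
R_p = (6.80×22.0)/(6.80+22.0) = 5.194 Ω
R_total = 18.3 + 5.194 = 23.49 Ω
I = V / R_total = 9.93 / 23.49 = 0.4227 A
Voltage across the parallel pair: V_p = I × R_p = 0.4227 × 5.194 = 2.195 V
With V_p across R_B, its power is V_p²/R_B.
P_R_B = (2.195)² / 6.80 = 0.7088 W

0.709 W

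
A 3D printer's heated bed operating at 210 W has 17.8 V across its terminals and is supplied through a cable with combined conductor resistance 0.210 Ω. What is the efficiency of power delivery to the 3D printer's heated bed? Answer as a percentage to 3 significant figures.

87.8 %

I = P / V = 210 / 17.8 = 11.80 A through the cable.
P_line = I² R_line = (11.80)² × 0.210 = 29.23 W
P_source = P_load + P_line = 210.0 + 29.23 = 239.2 W
η = P_load / P_source = 210.0 / 239.2 = 0.8778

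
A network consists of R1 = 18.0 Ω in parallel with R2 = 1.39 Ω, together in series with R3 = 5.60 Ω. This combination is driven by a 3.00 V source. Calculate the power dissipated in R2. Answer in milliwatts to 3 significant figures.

Combine R1 and R2 into their parallel equivalent first, reducing the network to two series resistors.
R_p = (18.0×1.39)/(18.0+1.39) = 1.290 Ω
R_total = R_p + 5.60 = 1.290 + 5.60 = 6.890 Ω
I = V / R_total = 3.00 / 6.890 = 0.4354 A
Voltage across the parallel pair: V_p = I × R_p = 0.4354 × 1.290 = 0.5618 V
Use P = V²/R for R2 with V = V_p.
P_R2 = (0.5618)² / 1.39 = 0.2271 W

227 mW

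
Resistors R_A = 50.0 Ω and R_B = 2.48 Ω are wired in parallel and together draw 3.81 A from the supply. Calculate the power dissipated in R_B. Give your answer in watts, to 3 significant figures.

32.7 W

Only the total current is stated, so first find the parallel equivalent to get the voltage across the combination.
1/R_eq = 1/50.0 + 1/2.48 ⇒ R_eq = 2.363 Ω
V = I_total × R_eq = 3.810 × 2.363 = 9.002 V
P_R_B = V² / R_B = (9.002)² / 2.48 = 32.68 W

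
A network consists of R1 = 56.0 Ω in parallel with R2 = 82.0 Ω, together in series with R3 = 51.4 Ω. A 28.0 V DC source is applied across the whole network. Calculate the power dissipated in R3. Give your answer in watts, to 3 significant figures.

Collapse the R1‖R2 pair into one equivalent R_p; then R_p and R3 form a series string.
R_p = (56.0×82.0)/(56.0+82.0) = 33.28 Ω
R_total = R_p + 51.4 = 33.28 + 51.4 = 84.68 Ω
I = V / R_total = 28.0 / 84.68 = 0.3307 A
R3 carries the full series current, so P = I²R.
P_R3 = (0.3307)² × 51.4 = 5.620 W

5.62 W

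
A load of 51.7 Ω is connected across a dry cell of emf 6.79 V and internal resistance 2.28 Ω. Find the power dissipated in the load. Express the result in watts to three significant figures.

With r and R in series, I = ε/(r+R); the load dissipates I²R.
I = ε / (r + R) = 6.79 / (2.28 + 51.7) = 0.1258 A
P_load = I² R = (0.1258)² × 51.7 = 0.8180 W

0.818 W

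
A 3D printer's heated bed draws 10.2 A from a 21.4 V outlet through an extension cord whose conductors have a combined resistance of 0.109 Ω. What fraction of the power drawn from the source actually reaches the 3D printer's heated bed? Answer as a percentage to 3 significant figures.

The extension cord carries the full 10.2 A.
P_line = I² R_line = (10.20)² × 0.109 = 11.34 W
P_source = V I = 21.4 × 10.20 = 218.3 W; P_load = 206.9 W
η = P_load / P_source = 206.9 / 218.3 = 0.9480

94.8 %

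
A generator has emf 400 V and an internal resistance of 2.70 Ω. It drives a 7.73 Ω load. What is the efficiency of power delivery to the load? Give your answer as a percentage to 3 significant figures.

The source delivers εI, of which I²R reaches the load and I²r is lost; since I is common, η = R/(R+r).
η = R / (R + r) = 7.73 / (7.73 + 2.70) = 0.7411

74.1 %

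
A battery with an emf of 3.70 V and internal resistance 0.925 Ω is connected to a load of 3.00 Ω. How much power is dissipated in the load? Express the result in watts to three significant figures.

The internal resistance and the load are in series, so the same I flows through both; get I from ε/(r+R), then I²R for the load.
I = ε / (r + R) = 3.70 / (0.925 + 3.00) = 0.9427 A
P_load = I² R = (0.9427)² × 3.00 = 2.666 W

2.67 W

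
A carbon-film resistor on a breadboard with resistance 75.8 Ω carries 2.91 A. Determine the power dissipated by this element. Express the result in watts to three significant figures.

With I and R stated, P = I²R applies in one step.
P = (2.910 A)² × 75.8 Ω = 641.9 W

642 W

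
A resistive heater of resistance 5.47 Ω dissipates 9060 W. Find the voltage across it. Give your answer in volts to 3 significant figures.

The two known quantities fix the third via V = √(P R).
V = √(9060 × 5.47) = 222.6 V

223 V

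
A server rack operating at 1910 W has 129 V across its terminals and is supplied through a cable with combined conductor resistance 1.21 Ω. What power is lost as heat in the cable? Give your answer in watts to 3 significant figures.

265 W

Line loss is just I²R for the cable — we know both I and R_line directly.
I = P / V = 1910 / 129 = 14.81 A through the cable.
P_line = I² R_line = (14.81)² × 1.21 = 265.3 W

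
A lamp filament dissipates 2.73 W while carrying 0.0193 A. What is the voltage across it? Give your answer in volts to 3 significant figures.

141 V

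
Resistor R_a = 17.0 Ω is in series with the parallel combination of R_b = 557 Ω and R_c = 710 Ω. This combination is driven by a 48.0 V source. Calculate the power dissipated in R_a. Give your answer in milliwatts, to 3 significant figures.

Collapse R_b‖R_c to a single equivalent, reducing the network to two series elements.
R_p = (557×710)/(557+710) = 312.1 Ω
R_total = 17.0 + 312.1 = 329.1 Ω
I = V / R_total = 48.0 / 329.1 = 0.1458 A
The full supply current passes through R_a: P = I²R.
P_R_a = (0.1458)² × 17.0 = 0.3616 W

362 mW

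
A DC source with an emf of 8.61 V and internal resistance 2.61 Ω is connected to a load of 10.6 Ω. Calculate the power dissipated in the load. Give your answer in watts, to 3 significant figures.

With r and R in series, I = ε/(r+R); the load dissipates I²R.
I = ε / (r + R) = 8.61 / (2.61 + 10.6) = 0.6518 A
P_load = I² R = (0.6518)² × 10.6 = 4.503 W

4.50 W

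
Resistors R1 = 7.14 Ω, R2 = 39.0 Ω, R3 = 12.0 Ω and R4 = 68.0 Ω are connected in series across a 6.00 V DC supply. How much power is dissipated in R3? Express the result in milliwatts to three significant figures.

Since the resistors are in series they all carry the loop current I = V/R_total; the power in any one is I²R.
R_total = 7.14 + 39.0 + 12.0 + 68.0 = 126.1 Ω
I = V / R_total = 6.00 / 126.1 = 0.04757 A
P_R3 = I² × R3 = (0.04757)² × 12.0 = 0.02715 W

27.2 mW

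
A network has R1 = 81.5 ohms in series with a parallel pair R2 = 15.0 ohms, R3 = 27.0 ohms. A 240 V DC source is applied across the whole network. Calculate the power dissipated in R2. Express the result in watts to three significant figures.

43.0 W

Collapse R2‖R3 to a single equivalent, reducing the network to two series elements.
R_p = (15.0×27.0)/(15.0+27.0) = 9.643 Ω
R_total = 81.5 + 9.643 = 91.14 Ω
I = V / R_total = 240 / 91.14 = 2.633 A
Voltage across the parallel pair: V_p = I × R_p = 2.633 × 9.643 = 25.39 V
R2 is across V_p, so use P = V²/R for that branch.
P_R2 = (25.39)² / 15.0 = 42.98 W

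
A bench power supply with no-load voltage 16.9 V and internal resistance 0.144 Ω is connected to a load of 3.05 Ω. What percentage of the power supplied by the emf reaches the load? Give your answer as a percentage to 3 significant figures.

95.5 %

The source delivers εI, of which I²R reaches the load and I²r is lost; since I is common, η = R/(R+r).
η = R / (R + r) = 3.05 / (3.05 + 0.144) = 0.9549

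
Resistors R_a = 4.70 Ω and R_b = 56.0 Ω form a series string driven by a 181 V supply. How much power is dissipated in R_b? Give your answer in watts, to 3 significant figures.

498 W

The current is common to all series resistors; compute it, then apply P = I²R for the target.
R_total = 4.70 + 56.0 = 60.70 Ω
I = V / R_total = 181 / 60.70 = 2.982 A
P_R_b = I² × R_b = (2.982)² × 56.0 = 497.9 W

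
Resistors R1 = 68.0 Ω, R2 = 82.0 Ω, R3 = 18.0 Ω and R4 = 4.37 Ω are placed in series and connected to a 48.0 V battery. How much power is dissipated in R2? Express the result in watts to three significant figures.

Series elements share the same current, so find I first, then use P = I²R.
R_total = 68.0 + 82.0 + 18.0 + 4.37 = 172.4 Ω
I = V / R_total = 48.0 / 172.4 = 0.2785 A
P_R2 = I² × R2 = (0.2785)² × 82.0 = 6.359 W

6.36 W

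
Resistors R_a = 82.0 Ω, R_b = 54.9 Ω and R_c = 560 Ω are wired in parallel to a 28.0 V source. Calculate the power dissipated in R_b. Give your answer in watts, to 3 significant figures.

R_b sits directly across the source, so P = V²/R with V = 28.0 V.
P_R_b = V² / R_b = (28.0)² / 54.9 Ω = 14.28 W

14.3 W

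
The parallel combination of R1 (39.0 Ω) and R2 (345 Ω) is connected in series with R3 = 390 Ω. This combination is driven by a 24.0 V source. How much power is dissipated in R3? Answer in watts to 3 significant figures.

1.24 W

Reduce the parallel combination to a single R_p; the circuit then becomes R_p in series with the remaining resistor.
R_p = (39.0×345)/(39.0+345) = 35.04 Ω
R_total = R_p + 390 = 35.04 + 390 = 425.0 Ω
I = V / R_total = 24.0 / 425.0 = 0.05647 A
R3 is the series element, so its power is I²R.
P_R3 = (0.05647)² × 390 = 1.243 W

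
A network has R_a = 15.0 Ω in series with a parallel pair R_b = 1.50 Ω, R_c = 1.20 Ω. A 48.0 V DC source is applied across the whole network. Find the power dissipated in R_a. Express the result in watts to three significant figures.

141 W

Collapse R_b‖R_c to a single equivalent, reducing the network to two series elements.
R_p = (1.50×1.20)/(1.50+1.20) = 0.6667 Ω
R_total = 15.0 + 0.6667 = 15.67 Ω
I = V / R_total = 48.0 / 15.67 = 3.064 A
All the current flows through R_a; use P = I²R.
P_R_a = (3.064)² × 15.0 = 140.8 W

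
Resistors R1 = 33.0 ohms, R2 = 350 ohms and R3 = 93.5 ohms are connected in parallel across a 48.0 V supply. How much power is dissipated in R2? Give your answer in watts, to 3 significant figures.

6.58 W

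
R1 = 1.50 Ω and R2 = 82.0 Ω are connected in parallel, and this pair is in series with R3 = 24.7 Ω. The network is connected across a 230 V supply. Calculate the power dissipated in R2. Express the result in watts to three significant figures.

Combine R1 and R2 into their parallel equivalent first, reducing the network to two series resistors.
R_p = (1.50×82.0)/(1.50+82.0) = 1.473 Ω
R_total = R_p + 24.7 = 1.473 + 24.7 = 26.17 Ω
I = V / R_total = 230 / 26.17 = 8.788 A
Voltage across the parallel pair: V_p = I × R_p = 8.788 × 1.473 = 12.94 V
Use P = V²/R for R2 with V = V_p.
P_R2 = (12.94)² / 82.0 = 2.043 W

2.04 W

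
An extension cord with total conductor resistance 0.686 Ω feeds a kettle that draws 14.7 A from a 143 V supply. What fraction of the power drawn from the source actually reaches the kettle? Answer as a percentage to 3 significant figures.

92.9 %

The extension cord carries the full 14.7 A.
P_line = I² R_line = (14.70)² × 0.686 = 148.2 W
P_source = V I = 143 × 14.70 = 2102 W; P_load = 1954 W
η = P_load / P_source = 1954 / 2102 = 0.9295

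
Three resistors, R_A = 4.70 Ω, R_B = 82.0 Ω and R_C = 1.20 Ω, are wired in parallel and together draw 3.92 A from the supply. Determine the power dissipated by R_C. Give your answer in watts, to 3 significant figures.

11.4 W

We need the common branch voltage; get it from I_total × R_eq, then P = V²/R for the branch.
1/R_eq = 1/4.70 + 1/82.0 + 1/1.20 ⇒ R_eq = 0.9449 Ω
V = I_total × R_eq = 3.920 × 0.9449 = 3.704 V
P_R_C = V² / R_C = (3.704)² / 1.20 = 11.43 W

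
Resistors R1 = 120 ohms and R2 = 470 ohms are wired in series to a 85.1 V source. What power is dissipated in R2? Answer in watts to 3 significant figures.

The current is common to all series resistors; compute it, then apply P = I²R for the target.
R_total = 120 + 470 = 590.0 Ω
I = V / R_total = 85.1 / 590.0 = 0.1442 A
P_R2 = I² × R2 = (0.1442)² × 470 = 9.778 W

9.78 W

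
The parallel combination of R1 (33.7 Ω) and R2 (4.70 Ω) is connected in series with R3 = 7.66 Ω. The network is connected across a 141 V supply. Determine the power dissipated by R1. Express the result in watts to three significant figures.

72.3 W

Reduce the parallel combination to a single R_p; the circuit then becomes R_p in series with the remaining resistor.
R_p = (33.7×4.70)/(33.7+4.70) = 4.125 Ω
R_total = R_p + 7.66 = 4.125 + 7.66 = 11.78 Ω
I = V / R_total = 141 / 11.78 = 11.96 A
Voltage across the parallel pair: V_p = I × R_p = 11.96 × 4.125 = 49.35 V
Use P = V²/R for R1 with V = V_p.
P_R1 = (49.35)² / 33.7 = 72.27 W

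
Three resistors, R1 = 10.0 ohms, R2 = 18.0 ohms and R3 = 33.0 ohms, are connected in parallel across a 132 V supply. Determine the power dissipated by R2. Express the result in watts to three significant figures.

968 W

Each parallel branch sees the full supply voltage, so P = V²/R applies directly to the target branch.
P_R2 = V² / R2 = (132)² / 18.0 Ω = 968.0 W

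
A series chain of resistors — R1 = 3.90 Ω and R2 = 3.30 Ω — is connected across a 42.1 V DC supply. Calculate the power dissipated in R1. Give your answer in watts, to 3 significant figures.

The current is common to all series resistors; compute it, then apply P = I²R for the target.
R_total = 3.90 + 3.30 = 7.200 Ω
I = V / R_total = 42.1 / 7.200 = 5.847 A
P_R1 = I² × R1 = (5.847)² × 3.90 = 133.3 W

133 W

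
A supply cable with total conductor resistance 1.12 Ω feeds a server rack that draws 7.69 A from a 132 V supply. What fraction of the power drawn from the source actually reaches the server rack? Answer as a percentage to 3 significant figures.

The supply cable carries the full 7.69 A.
P_line = I² R_line = (7.690)² × 1.12 = 66.23 W
P_source = V I = 132 × 7.690 = 1015 W; P_load = 948.8 W
η = P_load / P_source = 948.8 / 1015 = 0.9348

93.5 %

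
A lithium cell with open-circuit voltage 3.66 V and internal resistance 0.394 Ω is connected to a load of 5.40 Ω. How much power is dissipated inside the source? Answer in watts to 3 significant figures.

0.157 W

The internal resistance carries the same current as the load; P_int = I²r.
I = ε / (r + R) = 3.66 / (0.394 + 5.40) = 0.6317 A
P_int = I² r = (0.6317)² × 0.394 = 0.1572 W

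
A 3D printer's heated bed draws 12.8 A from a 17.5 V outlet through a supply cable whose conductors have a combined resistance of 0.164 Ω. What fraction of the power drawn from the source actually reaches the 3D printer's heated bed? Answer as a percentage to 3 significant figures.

The supply cable carries the full 12.8 A.
P_line = I² R_line = (12.80)² × 0.164 = 26.87 W
P_source = V I = 17.5 × 12.80 = 224.0 W; P_load = 197.1 W
η = P_load / P_source = 197.1 / 224.0 = 0.8800

88.0 %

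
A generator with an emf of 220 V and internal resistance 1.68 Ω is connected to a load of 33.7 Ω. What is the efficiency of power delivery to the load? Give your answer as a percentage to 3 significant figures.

η = P_load/(P_load+P_int) = I²R/(I²R+I²r) = R/(R+r) — the I² cancels for series elements.
η = R / (R + r) = 33.7 / (33.7 + 1.68) = 0.9525

95.3 %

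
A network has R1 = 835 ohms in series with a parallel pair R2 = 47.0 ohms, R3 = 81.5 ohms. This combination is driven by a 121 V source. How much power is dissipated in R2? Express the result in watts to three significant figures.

0.370 W

Replace R2 and R3 with their parallel equivalent so the circuit becomes R1 in series with R_p.
R_p = (47.0×81.5)/(47.0+81.5) = 29.81 Ω
R_total = 835 + 29.81 = 864.8 Ω
I = V / R_total = 121 / 864.8 = 0.1399 A
Voltage across the parallel pair: V_p = I × R_p = 0.1399 × 29.81 = 4.171 V
R2 sees V_p directly, so P = V_p² / R2.
P_R2 = (4.171)² / 47.0 = 0.3701 W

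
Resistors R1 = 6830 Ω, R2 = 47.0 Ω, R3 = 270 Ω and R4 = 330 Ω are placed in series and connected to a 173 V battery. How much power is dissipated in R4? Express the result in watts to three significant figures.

Series elements share the same current, so find I first, then use P = I²R.
R_total = 6830 + 47.0 + 270 + 330 = 7477 Ω
I = V / R_total = 173 / 7477 = 0.02314 A
P_R4 = I² × R4 = (0.02314)² × 330 = 0.1767 W

0.177 W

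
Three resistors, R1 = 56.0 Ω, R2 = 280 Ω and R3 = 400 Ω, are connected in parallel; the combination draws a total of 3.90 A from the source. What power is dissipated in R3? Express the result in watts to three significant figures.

Parallel branches share V, not I — compute V via R_eq, then use V²/R for the target branch.
1/R_eq = 1/56.0 + 1/280 + 1/400 ⇒ R_eq = 41.79 Ω
V = I_total × R_eq = 3.900 × 41.79 = 163.0 V
P_R3 = V² / R3 = (163.0)² / 400 = 66.41 W

66.4 W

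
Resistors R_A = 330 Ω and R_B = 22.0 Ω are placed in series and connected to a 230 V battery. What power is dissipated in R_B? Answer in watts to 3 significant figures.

9.39 W

Since the resistors are in series they all carry the loop current I = V/R_total; the power in any one is I²R.
R_total = 330 + 22.0 = 352.0 Ω
I = V / R_total = 230 / 352.0 = 0.6534 A
P_R_B = I² × R_B = (0.6534)² × 22.0 = 9.393 W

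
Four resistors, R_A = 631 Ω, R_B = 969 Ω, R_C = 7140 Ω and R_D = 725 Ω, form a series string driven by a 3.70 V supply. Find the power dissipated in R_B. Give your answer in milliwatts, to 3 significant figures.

Every series element carries the same I. Get I from the total resistance, then P = I² × R_B.
R_total = 631 + 969 + 7140 + 725 = 9465 Ω
I = V / R_total = 3.70 / 9465 = 0.0003909 A
P_R_B = I² × R_B = (0.0003909)² × 969 = 0.0001481 W

0.148 mW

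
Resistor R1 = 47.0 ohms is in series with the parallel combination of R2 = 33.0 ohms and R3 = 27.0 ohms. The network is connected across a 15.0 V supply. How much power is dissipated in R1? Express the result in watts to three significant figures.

2.76 W

Replace R2 and R3 with their parallel equivalent so the circuit becomes R1 in series with R_p.
R_p = (33.0×27.0)/(33.0+27.0) = 14.85 Ω
R_total = 47.0 + 14.85 = 61.85 Ω
I = V / R_total = 15.0 / 61.85 = 0.2425 A
R1 is in the main series path, so its power is I²R1.
P_R1 = (0.2425)² × 47.0 = 2.764 W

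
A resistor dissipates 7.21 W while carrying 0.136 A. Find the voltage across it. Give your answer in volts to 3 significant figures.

From P = V I = I²R = V²/R, with the two given quantities we get V = P / I.
V = 7.21 / 0.1360 = 53.01 V

53.0 V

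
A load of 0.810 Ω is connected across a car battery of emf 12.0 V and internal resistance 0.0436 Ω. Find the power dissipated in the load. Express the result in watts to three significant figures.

Find the circuit current first, then P = I²R for the load (series elements share I).
I = ε / (r + R) = 12.0 / (0.0436 + 0.810) = 14.06 A
P_load = I² R = (14.06)² × 0.810 = 160.1 W

160 W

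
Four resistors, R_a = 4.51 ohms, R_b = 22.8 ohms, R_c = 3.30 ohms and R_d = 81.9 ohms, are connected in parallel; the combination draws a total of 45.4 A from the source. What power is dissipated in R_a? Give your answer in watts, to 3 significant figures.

1350 W

Only the total current is stated, so first find the parallel equivalent to get the voltage across the combination.
1/R_eq = 1/4.51 + 1/22.8 + 1/3.30 + 1/81.9 ⇒ R_eq = 1.722 Ω
V = I_total × R_eq = 45.40 × 1.722 = 78.16 V
P_R_a = V² / R_a = (78.16)² / 4.51 = 1355 W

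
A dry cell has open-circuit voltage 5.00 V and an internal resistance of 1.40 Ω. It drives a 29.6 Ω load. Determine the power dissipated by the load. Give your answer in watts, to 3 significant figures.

0.770 W

Find the circuit current first, then P = I²R for the load (series elements share I).
I = ε / (r + R) = 5.00 / (1.40 + 29.6) = 0.1613 A
P_load = I² R = (0.1613)² × 29.6 = 0.7700 W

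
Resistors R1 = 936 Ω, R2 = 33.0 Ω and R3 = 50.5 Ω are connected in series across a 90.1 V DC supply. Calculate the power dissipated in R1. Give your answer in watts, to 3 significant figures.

In a series string the same current flows through every resistor — find that current, then P = I²R for the one we want.
R_total = 936 + 33.0 + 50.5 = 1020 Ω
I = V / R_total = 90.1 / 1020 = 0.08838 A
P_R1 = I² × R1 = (0.08838)² × 936 = 7.311 W

7.31 W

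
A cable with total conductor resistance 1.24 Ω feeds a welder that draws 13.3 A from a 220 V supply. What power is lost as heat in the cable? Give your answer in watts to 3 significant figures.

219 W

Only the current and the line resistance are needed for the I²R loss.
The cable carries the full 13.3 A.
P_line = I² R_line = (13.30)² × 1.24 = 219.3 W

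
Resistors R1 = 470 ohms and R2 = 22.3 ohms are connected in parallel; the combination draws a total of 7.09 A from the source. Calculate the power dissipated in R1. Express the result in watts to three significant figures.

The branches share the same voltage, but only the total current is given — find V from the equivalent resistance first.
1/R_eq = 1/470 + 1/22.3 ⇒ R_eq = 21.29 Ω
V = I_total × R_eq = 7.090 × 21.29 = 150.9 V
P_R1 = V² / R1 = (150.9)² / 470 = 48.48 W

48.5 W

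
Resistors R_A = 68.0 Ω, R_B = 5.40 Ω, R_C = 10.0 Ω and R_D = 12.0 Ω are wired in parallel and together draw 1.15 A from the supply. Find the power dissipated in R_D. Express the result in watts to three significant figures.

The branches share the same voltage, but only the total current is given — find V from the equivalent resistance first.
1/R_eq = 1/68.0 + 1/5.40 + 1/10.0 + 1/12.0 ⇒ R_eq = 2.609 Ω
V = I_total × R_eq = 1.150 × 2.609 = 3.001 V
P_R_D = V² / R_D = (3.001)² / 12.0 = 0.7504 W

0.750 W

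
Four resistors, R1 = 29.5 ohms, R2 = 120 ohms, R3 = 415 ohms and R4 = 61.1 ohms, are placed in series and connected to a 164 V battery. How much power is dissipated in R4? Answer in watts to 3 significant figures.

Since the resistors are in series they all carry the loop current I = V/R_total; the power in any one is I²R.
R_total = 29.5 + 120 + 415 + 61.1 = 625.6 Ω
I = V / R_total = 164 / 625.6 = 0.2621 A
P_R4 = I² × R4 = (0.2621)² × 61.1 = 4.199 W

4.20 W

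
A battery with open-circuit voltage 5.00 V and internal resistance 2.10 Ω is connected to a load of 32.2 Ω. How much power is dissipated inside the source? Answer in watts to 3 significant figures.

0.0446 W

The source's internal resistance is just another series element carrying I; its dissipation is I²r.
I = ε / (r + R) = 5.00 / (2.10 + 32.2) = 0.1458 A
P_int = I² r = (0.1458)² × 2.10 = 0.04462 W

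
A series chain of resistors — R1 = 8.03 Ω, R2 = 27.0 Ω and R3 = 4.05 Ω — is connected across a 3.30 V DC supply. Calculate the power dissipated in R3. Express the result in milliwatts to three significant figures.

28.9 mW

Every series element carries the same I. Get I from the total resistance, then P = I² × R3.
R_total = 8.03 + 27.0 + 4.05 = 39.08 Ω
I = V / R_total = 3.30 / 39.08 = 0.08444 A
P_R3 = I² × R3 = (0.08444)² × 4.05 = 0.02888 W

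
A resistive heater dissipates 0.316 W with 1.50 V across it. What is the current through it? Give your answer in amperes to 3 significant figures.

Inverting the appropriate power form: I = P / V.
I = 0.316 / 1.50 = 0.2107 A

0.211 A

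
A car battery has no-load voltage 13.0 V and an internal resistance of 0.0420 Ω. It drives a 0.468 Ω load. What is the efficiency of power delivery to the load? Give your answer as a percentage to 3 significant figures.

Both r and R carry the same current, so the power split is just the resistance split: η = R/(R+r).
η = R / (R + r) = 0.468 / (0.468 + 0.0420) = 0.9176

91.8 %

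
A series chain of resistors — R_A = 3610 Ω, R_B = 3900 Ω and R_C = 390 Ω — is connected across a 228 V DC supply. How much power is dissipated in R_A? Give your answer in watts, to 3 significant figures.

3.01 W

In a series string the same current flows through every resistor — find that current, then P = I²R for the one we want.
R_total = 3610 + 3900 + 390 = 7900 Ω
I = V / R_total = 228 / 7900 = 0.02886 A
P_R_A = I² × R_A = (0.02886)² × 3610 = 3.007 W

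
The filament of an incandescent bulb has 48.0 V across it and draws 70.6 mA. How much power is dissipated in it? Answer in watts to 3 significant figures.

Since both terminal voltage and current are stated, P = V I gives the power in one step.
P = 48.0 V × 0.07060 A = 3.389 W

3.39 W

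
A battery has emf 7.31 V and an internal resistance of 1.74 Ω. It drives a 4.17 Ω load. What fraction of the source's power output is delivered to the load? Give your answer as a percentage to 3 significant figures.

70.6 %

η = P_load/(P_load+P_int) = I²R/(I²R+I²r) = R/(R+r) — the I² cancels for series elements.
η = R / (R + r) = 4.17 / (4.17 + 1.74) = 0.7056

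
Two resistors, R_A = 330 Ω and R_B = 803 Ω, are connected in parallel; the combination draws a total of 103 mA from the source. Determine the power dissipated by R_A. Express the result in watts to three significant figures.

1.76 W

We need the common branch voltage; get it from I_total × R_eq, then P = V²/R for the branch.
1/R_eq = 1/330 + 1/803 ⇒ R_eq = 233.9 Ω
V = I_total × R_eq = 0.1030 × 233.9 = 24.09 V
P_R_A = V² / R_A = (24.09)² / 330 = 1.759 W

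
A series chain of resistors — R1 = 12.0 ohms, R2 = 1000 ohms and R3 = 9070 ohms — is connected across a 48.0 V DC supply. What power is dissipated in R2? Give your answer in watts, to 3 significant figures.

Every series element carries the same I. Get I from the total resistance, then P = I² × R2.
R_total = 12.0 + 1000 + 9070 = 10080 Ω
I = V / R_total = 48.0 / 10080 = 0.004761 A
P_R2 = I² × R2 = (0.004761)² × 1000 = 0.02267 W

0.0227 W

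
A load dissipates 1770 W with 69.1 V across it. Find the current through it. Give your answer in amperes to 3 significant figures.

Inverting the appropriate power form: I = P / V.
I = 1770 / 69.1 = 25.62 A

25.6 A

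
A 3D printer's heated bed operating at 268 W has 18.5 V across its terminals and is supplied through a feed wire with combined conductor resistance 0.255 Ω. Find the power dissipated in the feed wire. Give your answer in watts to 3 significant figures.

Line loss is just I²R for the cable — we know both I and R_line directly.
I = P / V = 268 / 18.5 = 14.49 A through the feed wire.
P_line = I² R_line = (14.49)² × 0.255 = 53.51 W

53.5 W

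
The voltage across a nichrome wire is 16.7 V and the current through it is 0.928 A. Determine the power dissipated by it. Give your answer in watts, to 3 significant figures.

V and I are known directly — P = V I, no intermediate step needed.
P = 16.7 V × 0.9280 A = 15.50 W

15.5 W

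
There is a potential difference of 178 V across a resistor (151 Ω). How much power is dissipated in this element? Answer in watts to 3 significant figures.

210 W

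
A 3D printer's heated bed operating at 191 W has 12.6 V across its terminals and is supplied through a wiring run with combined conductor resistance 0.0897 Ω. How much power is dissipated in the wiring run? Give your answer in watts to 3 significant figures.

20.6 W

The wiring run and load are in series, so the same current flows in both; the loss is I²R_line.
I = P / V = 191 / 12.6 = 15.16 A through the wiring run.
P_line = I² R_line = (15.16)² × 0.0897 = 20.61 W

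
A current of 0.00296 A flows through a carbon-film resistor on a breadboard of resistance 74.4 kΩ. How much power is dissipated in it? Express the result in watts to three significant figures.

0.652 W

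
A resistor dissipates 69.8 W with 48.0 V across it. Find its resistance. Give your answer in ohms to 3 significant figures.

The two known quantities fix the third via R = V² / P.
R = (48.0)² / 69.8 = 33.01 Ω

33.0 Ω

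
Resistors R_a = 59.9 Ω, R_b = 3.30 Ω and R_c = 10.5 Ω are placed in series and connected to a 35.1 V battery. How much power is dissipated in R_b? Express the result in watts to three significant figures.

0.749 W

The current is common to all series resistors; compute it, then apply P = I²R for the target.
R_total = 59.9 + 3.30 + 10.5 = 73.70 Ω
I = V / R_total = 35.1 / 73.70 = 0.4763 A
P_R_b = I² × R_b = (0.4763)² × 3.30 = 0.7485 W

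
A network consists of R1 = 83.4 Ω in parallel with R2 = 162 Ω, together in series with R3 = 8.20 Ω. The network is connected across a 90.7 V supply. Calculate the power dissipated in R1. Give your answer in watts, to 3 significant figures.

First find R_p for the parallel pair, then treat R_p + R3 as a series loop.
R_p = (83.4×162)/(83.4+162) = 55.06 Ω
R_total = R_p + 8.20 = 55.06 + 8.20 = 63.26 Ω
I = V / R_total = 90.7 / 63.26 = 1.434 A
Voltage across the parallel pair: V_p = I × R_p = 1.434 × 55.06 = 78.94 V
R1 has V_p across it, so P = V_p²/R1.
P_R1 = (78.94)² / 83.4 = 74.72 W

74.7 W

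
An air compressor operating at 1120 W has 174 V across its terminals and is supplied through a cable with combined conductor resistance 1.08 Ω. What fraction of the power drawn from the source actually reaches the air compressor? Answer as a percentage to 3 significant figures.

I = P / V = 1120 / 174 = 6.437 A through the cable.
P_line = I² R_line = (6.437)² × 1.08 = 44.75 W
P_source = P_load + P_line = 1120 + 44.75 = 1165 W
η = P_load / P_source = 1120 / 1165 = 0.9616

96.2 %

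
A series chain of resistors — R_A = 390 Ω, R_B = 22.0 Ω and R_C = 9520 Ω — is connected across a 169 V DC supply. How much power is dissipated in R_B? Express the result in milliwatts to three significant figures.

6.37 mW

Since the resistors are in series they all carry the loop current I = V/R_total; the power in any one is I²R.
R_total = 390 + 22.0 + 9520 = 9932 Ω
I = V / R_total = 169 / 9932 = 0.01702 A
P_R_B = I² × R_B = (0.01702)² × 22.0 = 0.006370 W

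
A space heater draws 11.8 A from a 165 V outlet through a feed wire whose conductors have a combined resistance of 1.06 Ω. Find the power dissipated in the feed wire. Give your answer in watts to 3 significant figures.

148 W

The feed wire and load are in series, so the same current flows in both; the loss is I²R_line.
The feed wire carries the full 11.8 A.
P_line = I² R_line = (11.80)² × 1.06 = 147.6 W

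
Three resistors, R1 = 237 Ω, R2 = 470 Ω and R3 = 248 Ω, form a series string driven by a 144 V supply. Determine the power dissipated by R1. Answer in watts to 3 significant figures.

5.39 W

Since the resistors are in series they all carry the loop current I = V/R_total; the power in any one is I²R.
R_total = 237 + 470 + 248 = 955.0 Ω
I = V / R_total = 144 / 955.0 = 0.1508 A
P_R1 = I² × R1 = (0.1508)² × 237 = 5.388 W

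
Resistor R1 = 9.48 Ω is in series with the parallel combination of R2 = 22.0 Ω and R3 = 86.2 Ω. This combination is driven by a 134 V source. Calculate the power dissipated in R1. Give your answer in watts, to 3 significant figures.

233 W

Replace R2 and R3 with their parallel equivalent so the circuit becomes R1 in series with R_p.
R_p = (22.0×86.2)/(22.0+86.2) = 17.53 Ω
R_total = 9.48 + 17.53 = 27.01 Ω
I = V / R_total = 134 / 27.01 = 4.962 A
All the current flows through R1; use P = I²R.
P_R1 = (4.962)² × 9.48 = 233.4 W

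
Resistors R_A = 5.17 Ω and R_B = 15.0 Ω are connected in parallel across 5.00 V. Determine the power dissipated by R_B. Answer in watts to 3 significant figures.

1.67 W

Each parallel branch sees the full supply voltage, so P = V²/R applies directly to the target branch.
P_R_B = V² / R_B = (5.00)² / 15.0 Ω = 1.667 W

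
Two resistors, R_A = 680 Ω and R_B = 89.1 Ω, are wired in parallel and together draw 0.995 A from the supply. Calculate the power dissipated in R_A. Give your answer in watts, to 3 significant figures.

Only the total current is stated, so first find the parallel equivalent to get the voltage across the combination.
1/R_eq = 1/680 + 1/89.1 ⇒ R_eq = 78.78 Ω
V = I_total × R_eq = 0.9950 × 78.78 = 78.38 V
P_R_A = V² / R_A = (78.38)² / 680 = 9.035 W

9.04 W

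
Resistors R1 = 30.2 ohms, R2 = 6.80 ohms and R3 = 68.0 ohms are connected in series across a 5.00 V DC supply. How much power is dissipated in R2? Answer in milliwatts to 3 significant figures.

In a series string the same current flows through every resistor — find that current, then P = I²R for the one we want.
R_total = 30.2 + 6.80 + 68.0 = 105.0 Ω
I = V / R_total = 5.00 / 105.0 = 0.04762 A
P_R2 = I² × R2 = (0.04762)² × 6.80 = 0.01542 W

15.4 mW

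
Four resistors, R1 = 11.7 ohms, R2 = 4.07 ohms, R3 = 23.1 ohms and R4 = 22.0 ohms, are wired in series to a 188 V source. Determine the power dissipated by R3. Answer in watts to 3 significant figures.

Series elements share the same current, so find I first, then use P = I²R.
R_total = 11.7 + 4.07 + 23.1 + 22.0 = 60.87 Ω
I = V / R_total = 188 / 60.87 = 3.089 A
P_R3 = I² × R3 = (3.089)² × 23.1 = 220.4 W

220 W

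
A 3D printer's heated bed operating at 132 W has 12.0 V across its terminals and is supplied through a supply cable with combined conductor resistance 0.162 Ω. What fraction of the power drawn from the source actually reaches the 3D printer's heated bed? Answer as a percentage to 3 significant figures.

I = P / V = 132 / 12.0 = 11.00 A through the supply cable.
P_line = I² R_line = (11.00)² × 0.162 = 19.60 W
P_source = P_load + P_line = 132.0 + 19.60 = 151.6 W
η = P_load / P_source = 132.0 / 151.6 = 0.8707

87.1 %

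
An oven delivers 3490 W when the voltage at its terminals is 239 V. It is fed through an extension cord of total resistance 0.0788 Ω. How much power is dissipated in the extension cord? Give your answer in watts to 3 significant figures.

Line loss is just I²R for the cable — we know both I and R_line directly.
I = P / V = 3490 / 239 = 14.60 A through the extension cord.
P_line = I² R_line = (14.60)² × 0.0788 = 16.80 W

16.8 W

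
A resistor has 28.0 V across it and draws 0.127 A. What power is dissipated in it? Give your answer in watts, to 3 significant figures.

3.56 W

Since both terminal voltage and current are stated, P = V I gives the power in one step.
P = 28.0 V × 0.1270 A = 3.556 W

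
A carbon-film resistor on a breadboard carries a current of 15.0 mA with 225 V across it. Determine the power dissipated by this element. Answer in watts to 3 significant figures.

With V and I both given, power follows immediately from P = V I.
P = 225 V × 0.01500 A = 3.375 W

3.38 W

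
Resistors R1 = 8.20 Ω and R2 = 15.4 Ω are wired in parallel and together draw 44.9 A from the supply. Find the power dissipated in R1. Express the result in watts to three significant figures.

Only the total current is stated, so first find the parallel equivalent to get the voltage across the combination.
1/R_eq = 1/8.20 + 1/15.4 ⇒ R_eq = 5.351 Ω
V = I_total × R_eq = 44.90 × 5.351 = 240.3 V
P_R1 = V² / R1 = (240.3)² / 8.20 = 7039 W

7040 W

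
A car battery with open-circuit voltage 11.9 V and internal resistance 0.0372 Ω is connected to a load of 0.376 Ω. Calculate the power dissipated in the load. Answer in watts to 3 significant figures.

312 W

Find the circuit current first, then P = I²R for the load (series elements share I).
I = ε / (r + R) = 11.9 / (0.0372 + 0.376) = 28.80 A
P_load = I² R = (28.80)² × 0.376 = 311.9 W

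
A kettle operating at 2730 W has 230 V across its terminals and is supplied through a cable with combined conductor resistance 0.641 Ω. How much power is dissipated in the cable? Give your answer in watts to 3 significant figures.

90.3 W

Only the current and the line resistance are needed for the I²R loss.
I = P / V = 2730 / 230 = 11.87 A through the cable.
P_line = I² R_line = (11.87)² × 0.641 = 90.31 W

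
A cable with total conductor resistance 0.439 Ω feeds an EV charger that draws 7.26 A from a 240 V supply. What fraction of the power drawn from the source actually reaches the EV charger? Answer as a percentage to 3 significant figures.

The cable carries the full 7.26 A.
P_line = I² R_line = (7.260)² × 0.439 = 23.14 W
P_source = V I = 240 × 7.260 = 1742 W; P_load = 1719 W
η = P_load / P_source = 1719 / 1742 = 0.9867

98.7 %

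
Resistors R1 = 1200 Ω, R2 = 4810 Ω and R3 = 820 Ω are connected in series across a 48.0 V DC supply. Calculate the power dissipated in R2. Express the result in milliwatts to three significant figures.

238 mW

Since the resistors are in series they all carry the loop current I = V/R_total; the power in any one is I²R.
R_total = 1200 + 4810 + 820 = 6830 Ω
I = V / R_total = 48.0 / 6830 = 0.007028 A
P_R2 = I² × R2 = (0.007028)² × 4810 = 0.2376 W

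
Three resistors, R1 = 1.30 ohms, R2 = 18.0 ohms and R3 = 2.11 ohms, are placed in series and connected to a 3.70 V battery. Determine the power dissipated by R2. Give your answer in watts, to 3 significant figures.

The current is common to all series resistors; compute it, then apply P = I²R for the target.
R_total = 1.30 + 18.0 + 2.11 = 21.41 Ω
I = V / R_total = 3.70 / 21.41 = 0.1728 A
P_R2 = I² × R2 = (0.1728)² × 18.0 = 0.5376 W

0.538 W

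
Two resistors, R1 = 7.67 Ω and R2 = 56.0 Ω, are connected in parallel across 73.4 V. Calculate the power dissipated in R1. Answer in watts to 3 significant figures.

702 W

Parallel branches share the same voltage; P = V²/R gives the branch power in one step.
P_R1 = V² / R1 = (73.4)² / 7.67 Ω = 702.4 W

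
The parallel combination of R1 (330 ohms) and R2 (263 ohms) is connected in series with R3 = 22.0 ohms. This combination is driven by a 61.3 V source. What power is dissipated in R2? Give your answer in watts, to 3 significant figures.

Collapse the R1‖R2 pair into one equivalent R_p; then R_p and R3 form a series string.
R_p = (330×263)/(330+263) = 146.4 Ω
R_total = R_p + 22.0 = 146.4 + 22.0 = 168.4 Ω
I = V / R_total = 61.3 / 168.4 = 0.3641 A
Voltage across the parallel pair: V_p = I × R_p = 0.3641 × 146.4 = 53.29 V
R2 has V_p across it, so P = V_p²/R2.
P_R2 = (53.29)² / 263 = 10.80 W

10.8 W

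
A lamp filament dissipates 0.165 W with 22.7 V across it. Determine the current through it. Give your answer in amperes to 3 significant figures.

0.00727 A

Inverting the appropriate power form: I = P / V.
I = 0.165 / 22.7 = 0.007269 A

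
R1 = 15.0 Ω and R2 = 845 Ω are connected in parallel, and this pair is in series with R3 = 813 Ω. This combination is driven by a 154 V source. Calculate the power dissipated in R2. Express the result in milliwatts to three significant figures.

Reduce the parallel combination to a single R_p; the circuit then becomes R_p in series with the remaining resistor.
R_p = (15.0×845)/(15.0+845) = 14.74 Ω
R_total = R_p + 813 = 14.74 + 813 = 827.7 Ω
I = V / R_total = 154 / 827.7 = 0.1860 A
Voltage across the parallel pair: V_p = I × R_p = 0.1860 × 14.74 = 2.742 V
R2 sits across V_p; its power is V_p²/R.
P_R2 = (2.742)² / 845 = 0.008898 W

8.90 mW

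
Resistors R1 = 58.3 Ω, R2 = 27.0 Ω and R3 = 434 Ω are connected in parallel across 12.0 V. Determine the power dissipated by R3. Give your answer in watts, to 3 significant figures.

Every branch has 12.0 V across it, so for R3 the power is simply V²/R.
P_R3 = V² / R3 = (12.0)² / 434 Ω = 0.3318 W

0.332 W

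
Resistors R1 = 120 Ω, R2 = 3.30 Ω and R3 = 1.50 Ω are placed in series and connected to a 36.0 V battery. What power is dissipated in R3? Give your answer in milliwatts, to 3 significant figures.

125 mW

Series elements share the same current, so find I first, then use P = I²R.
R_total = 120 + 3.30 + 1.50 = 124.8 Ω
I = V / R_total = 36.0 / 124.8 = 0.2885 A
P_R3 = I² × R3 = (0.2885)² × 1.50 = 0.1248 W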